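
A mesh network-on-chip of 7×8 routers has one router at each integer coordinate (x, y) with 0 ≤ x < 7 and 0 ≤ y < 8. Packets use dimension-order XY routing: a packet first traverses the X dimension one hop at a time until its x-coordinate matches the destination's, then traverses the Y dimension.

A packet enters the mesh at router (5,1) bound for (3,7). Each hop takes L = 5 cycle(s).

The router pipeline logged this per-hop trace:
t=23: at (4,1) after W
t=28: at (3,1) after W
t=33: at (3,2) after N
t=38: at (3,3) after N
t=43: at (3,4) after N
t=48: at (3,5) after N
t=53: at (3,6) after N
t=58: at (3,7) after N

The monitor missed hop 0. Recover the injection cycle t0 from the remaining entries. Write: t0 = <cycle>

t0 = 18

cyc[1] = 23 and cyc[k] = t0 + k·L for every k.
Subtract one hop: t0 = 23 − 5 = 18.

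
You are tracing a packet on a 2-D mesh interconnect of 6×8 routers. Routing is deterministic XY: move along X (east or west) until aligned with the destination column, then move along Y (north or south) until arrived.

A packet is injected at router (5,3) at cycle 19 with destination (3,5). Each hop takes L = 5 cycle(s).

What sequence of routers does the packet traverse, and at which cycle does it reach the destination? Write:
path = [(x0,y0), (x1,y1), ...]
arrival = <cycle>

hop 0: (5,3) @ cyc 19
hop 1: (4,3) @ cyc 24  [W]
hop 2: (3,3) @ cyc 29  [W]
hop 3: (3,4) @ cyc 34  [N]
hop 4: (3,5) @ cyc 39  [N]

path = [(5,3), (4,3), (3,3), (3,4), (3,5)]
arrival = 39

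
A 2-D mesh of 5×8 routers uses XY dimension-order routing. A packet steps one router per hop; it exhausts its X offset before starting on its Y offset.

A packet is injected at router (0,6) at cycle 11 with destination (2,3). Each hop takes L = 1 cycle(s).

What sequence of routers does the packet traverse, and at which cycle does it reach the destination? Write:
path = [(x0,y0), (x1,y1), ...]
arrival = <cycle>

path = [(0,6), (1,6), (2,6), (2,5), (2,4), (2,3)]
arrival = 16

  0. router=(0,6) cycle=11 (inject)
  1. router=(1,6) cycle=12 dir=E
  2. router=(2,6) cycle=13 dir=E
  3. router=(2,5) cycle=14 dir=S
  4. router=(2,4) cycle=15 dir=S
  5. router=(2,3) cycle=16 dir=S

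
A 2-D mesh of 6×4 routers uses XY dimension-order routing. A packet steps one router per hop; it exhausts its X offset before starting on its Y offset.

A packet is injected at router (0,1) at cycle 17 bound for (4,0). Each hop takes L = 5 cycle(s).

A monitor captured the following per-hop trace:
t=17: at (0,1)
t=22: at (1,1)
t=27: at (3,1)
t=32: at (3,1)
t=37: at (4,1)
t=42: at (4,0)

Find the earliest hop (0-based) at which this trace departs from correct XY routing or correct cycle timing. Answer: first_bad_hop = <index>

[1] (+1,+0) / 5c ⇒ ok
[2] (+2,+0) / 5c ⇒ BAD: non-unit step

first_bad_hop = 2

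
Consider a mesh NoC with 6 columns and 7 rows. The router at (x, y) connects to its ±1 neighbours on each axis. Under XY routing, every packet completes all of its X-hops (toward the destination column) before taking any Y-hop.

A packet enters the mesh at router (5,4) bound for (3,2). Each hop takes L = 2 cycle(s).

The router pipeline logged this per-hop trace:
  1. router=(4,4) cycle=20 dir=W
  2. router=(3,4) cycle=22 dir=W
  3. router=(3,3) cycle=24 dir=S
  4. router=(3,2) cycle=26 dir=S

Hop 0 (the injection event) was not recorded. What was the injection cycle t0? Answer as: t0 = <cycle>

cyc[1] = 20 and cyc[k] = t0 + k·L for every k.
Subtract one hop: t0 = 20 − 2 = 18.

t0 = 18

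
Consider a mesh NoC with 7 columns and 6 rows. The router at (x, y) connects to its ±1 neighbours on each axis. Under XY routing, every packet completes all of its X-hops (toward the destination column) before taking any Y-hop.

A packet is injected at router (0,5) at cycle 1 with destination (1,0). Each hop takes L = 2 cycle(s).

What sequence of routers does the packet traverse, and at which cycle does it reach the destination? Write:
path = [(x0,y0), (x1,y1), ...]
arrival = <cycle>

  0. router=(0,5) cycle=1 (inject)
  1. router=(1,5) cycle=3 dir=E
  2. router=(1,4) cycle=5 dir=S
  3. router=(1,3) cycle=7 dir=S
  4. router=(1,2) cycle=9 dir=S
  5. router=(1,1) cycle=11 dir=S
  6. router=(1,0) cycle=13 dir=S

path = [(0,5), (1,5), (1,4), (1,3), (1,2), (1,1), (1,0)]
arrival = 13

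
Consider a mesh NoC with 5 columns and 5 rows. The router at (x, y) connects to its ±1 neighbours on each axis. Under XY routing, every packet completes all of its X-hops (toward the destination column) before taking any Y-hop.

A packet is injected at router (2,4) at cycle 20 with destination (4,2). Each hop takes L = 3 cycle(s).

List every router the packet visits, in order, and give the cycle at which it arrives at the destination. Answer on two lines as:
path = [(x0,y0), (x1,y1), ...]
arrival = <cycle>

[0] x=2 y=4 t=20
[1] x=3 y=4 t=23 →E
[2] x=4 y=4 t=26 →E
[3] x=4 y=3 t=29 →S
[4] x=4 y=2 t=32 →S

path = [(2,4), (3,4), (4,4), (4,3), (4,2)]
arrival = 32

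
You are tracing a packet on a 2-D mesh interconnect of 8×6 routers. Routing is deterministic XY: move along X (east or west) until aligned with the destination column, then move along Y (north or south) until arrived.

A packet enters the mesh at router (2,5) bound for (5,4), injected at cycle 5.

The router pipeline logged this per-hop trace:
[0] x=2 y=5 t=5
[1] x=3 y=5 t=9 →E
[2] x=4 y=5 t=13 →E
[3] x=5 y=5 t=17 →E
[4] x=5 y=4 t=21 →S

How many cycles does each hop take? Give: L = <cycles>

From hop 0 (5) to hop 1 (9): +4 cycles.
Per-hop latency L = Δcyc = 4.

L = 4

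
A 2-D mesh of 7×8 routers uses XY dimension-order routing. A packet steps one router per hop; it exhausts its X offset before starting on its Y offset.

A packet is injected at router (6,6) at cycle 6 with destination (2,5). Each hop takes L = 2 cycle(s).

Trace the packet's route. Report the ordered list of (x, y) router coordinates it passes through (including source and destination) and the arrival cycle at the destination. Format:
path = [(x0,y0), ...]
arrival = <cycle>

path = [(6,6), (5,6), (4,6), (3,6), (2,6), (2,5)]
arrival = 16

src (6,6)  cyc=6
W→(5,6)  cyc=8
W→(4,6)  cyc=10
W→(3,6)  cyc=12
W→(2,6)  cyc=14
S→(2,5)  cyc=16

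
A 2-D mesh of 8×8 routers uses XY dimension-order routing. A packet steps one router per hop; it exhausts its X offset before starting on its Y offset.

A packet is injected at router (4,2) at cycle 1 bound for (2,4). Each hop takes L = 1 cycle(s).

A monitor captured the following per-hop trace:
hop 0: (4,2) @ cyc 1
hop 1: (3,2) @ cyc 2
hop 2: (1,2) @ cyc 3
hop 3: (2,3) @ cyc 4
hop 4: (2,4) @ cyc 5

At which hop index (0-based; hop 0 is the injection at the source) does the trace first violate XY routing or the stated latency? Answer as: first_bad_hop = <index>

[1] (-1,+0) / 1c ⇒ ok
[2] (-2,+0) / 1c ⇒ BAD: non-unit step

first_bad_hop = 2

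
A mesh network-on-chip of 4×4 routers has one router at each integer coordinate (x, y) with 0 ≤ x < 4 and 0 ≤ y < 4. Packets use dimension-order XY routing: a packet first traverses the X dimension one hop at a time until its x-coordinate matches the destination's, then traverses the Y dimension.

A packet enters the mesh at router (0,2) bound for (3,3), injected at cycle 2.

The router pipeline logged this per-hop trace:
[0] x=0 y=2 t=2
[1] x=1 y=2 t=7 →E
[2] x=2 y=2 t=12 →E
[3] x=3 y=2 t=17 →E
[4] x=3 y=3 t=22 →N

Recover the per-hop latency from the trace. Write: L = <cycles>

cyc[1] − cyc[0] = 7 − 2 = 5.
One hop costs L cycles, so L = 5.

L = 5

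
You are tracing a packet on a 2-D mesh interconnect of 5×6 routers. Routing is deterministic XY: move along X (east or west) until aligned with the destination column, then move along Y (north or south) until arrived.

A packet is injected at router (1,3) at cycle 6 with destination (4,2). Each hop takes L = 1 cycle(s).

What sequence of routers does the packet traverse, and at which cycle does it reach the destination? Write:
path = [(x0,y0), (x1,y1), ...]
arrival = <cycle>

path = [(1,3), (2,3), (3,3), (4,3), (4,2)]
arrival = 10

#0 — 1,3 | c6
#1 — 2,3 | c7 | E
#2 — 3,3 | c8 | E
#3 — 4,3 | c9 | E
#4 — 4,2 | c10 | S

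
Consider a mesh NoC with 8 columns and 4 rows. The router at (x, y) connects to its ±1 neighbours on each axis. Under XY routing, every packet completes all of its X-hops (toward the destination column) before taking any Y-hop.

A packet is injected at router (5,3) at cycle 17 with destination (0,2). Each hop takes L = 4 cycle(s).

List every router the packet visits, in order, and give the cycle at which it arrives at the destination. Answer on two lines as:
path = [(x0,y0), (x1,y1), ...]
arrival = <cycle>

hop 0: (5,3) @ cyc 17
hop 1: (4,3) @ cyc 21  [W]
hop 2: (3,3) @ cyc 25  [W]
hop 3: (2,3) @ cyc 29  [W]
hop 4: (1,3) @ cyc 33  [W]
hop 5: (0,3) @ cyc 37  [W]
hop 6: (0,2) @ cyc 41  [S]

path = [(5,3), (4,3), (3,3), (2,3), (1,3), (0,3), (0,2)]
arrival = 41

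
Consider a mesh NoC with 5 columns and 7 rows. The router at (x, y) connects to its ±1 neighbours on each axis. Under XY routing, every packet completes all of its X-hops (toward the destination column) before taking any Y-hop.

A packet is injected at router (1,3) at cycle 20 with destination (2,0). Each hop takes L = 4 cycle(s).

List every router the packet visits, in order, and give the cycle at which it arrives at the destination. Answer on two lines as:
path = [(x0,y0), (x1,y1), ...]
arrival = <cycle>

#0 — 1,3 | c20
#1 — 2,3 | c24 | E
#2 — 2,2 | c28 | S
#3 — 2,1 | c32 | S
#4 — 2,0 | c36 | S

path = [(1,3), (2,3), (2,2), (2,1), (2,0)]
arrival = 36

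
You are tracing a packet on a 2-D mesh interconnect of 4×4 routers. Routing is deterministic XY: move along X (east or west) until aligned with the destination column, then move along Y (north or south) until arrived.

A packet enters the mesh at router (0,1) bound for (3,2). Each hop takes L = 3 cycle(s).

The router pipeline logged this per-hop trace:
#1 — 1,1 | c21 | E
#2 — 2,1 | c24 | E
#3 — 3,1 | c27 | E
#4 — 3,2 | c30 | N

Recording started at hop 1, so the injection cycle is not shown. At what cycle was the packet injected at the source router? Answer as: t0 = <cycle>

t0 = 18

The first recorded entry is hop 1 at cycle 21.
So t0 = 21 − 1·3 = 18.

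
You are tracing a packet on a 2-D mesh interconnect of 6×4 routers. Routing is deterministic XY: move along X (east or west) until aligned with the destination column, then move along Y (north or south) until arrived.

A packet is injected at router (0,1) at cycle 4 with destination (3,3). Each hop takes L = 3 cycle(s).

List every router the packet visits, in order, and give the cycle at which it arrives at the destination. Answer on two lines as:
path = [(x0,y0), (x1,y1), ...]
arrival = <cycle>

path = [(0,1), (1,1), (2,1), (3,1), (3,2), (3,3)]
arrival = 19

hop 0: (0,1) @ cyc 4
hop 1: (1,1) @ cyc 7  [E]
hop 2: (2,1) @ cyc 10  [E]
hop 3: (3,1) @ cyc 13  [E]
hop 4: (3,2) @ cyc 16  [N]
hop 5: (3,3) @ cyc 19  [N]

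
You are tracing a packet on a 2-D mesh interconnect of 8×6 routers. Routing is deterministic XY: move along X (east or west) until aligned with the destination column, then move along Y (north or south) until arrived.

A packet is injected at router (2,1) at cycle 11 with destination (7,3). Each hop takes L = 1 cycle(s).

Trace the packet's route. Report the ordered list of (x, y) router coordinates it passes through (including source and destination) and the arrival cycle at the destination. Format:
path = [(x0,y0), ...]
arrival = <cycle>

path = [(2,1), (3,1), (4,1), (5,1), (6,1), (7,1), (7,2), (7,3)]
arrival = 18

t=11: at (2,1)
t=12: at (3,1) after E
t=13: at (4,1) after E
t=14: at (5,1) after E
t=15: at (6,1) after E
t=16: at (7,1) after E
t=17: at (7,2) after N
t=18: at (7,3) after N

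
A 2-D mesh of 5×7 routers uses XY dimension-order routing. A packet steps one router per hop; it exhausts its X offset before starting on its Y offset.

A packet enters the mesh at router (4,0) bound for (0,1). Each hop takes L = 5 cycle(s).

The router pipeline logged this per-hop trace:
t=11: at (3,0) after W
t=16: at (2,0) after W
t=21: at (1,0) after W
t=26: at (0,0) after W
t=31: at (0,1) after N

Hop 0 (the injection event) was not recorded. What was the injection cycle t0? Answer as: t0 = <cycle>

t0 = 6

The first recorded entry is hop 1 at cycle 11.
So t0 = 11 − 1·5 = 6.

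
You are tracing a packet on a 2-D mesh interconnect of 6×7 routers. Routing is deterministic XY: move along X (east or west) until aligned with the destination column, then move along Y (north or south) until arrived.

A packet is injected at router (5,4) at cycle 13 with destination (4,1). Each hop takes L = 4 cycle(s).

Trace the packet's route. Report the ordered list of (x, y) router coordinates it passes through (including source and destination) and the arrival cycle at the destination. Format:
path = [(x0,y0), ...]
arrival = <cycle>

path = [(5,4), (4,4), (4,3), (4,2), (4,1)]
arrival = 29

[0] x=5 y=4 t=13
[1] x=4 y=4 t=17 →W
[2] x=4 y=3 t=21 →S
[3] x=4 y=2 t=25 →S
[4] x=4 y=1 t=29 →S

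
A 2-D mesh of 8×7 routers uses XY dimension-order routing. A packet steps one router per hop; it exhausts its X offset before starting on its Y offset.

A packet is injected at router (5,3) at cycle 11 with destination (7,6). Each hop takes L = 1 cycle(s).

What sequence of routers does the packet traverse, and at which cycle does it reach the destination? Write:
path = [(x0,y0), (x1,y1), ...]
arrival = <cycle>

src (5,3)  cyc=11
E→(6,3)  cyc=12
E→(7,3)  cyc=13
N→(7,4)  cyc=14
N→(7,5)  cyc=15
N→(7,6)  cyc=16

path = [(5,3), (6,3), (7,3), (7,4), (7,5), (7,6)]
arrival = 16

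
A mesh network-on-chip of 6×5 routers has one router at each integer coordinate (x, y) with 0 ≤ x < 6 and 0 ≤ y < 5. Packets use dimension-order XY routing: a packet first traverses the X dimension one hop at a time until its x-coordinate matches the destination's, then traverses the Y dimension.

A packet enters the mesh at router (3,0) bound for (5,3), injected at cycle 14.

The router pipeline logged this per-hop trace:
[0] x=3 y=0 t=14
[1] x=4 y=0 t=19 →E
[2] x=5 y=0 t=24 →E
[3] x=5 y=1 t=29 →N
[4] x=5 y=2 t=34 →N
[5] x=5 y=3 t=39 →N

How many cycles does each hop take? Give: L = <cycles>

L = 5

Between hops 0 and 1 the cycle counter advances 19 − 14 = 5.
Each hop adds L, hence L = 5.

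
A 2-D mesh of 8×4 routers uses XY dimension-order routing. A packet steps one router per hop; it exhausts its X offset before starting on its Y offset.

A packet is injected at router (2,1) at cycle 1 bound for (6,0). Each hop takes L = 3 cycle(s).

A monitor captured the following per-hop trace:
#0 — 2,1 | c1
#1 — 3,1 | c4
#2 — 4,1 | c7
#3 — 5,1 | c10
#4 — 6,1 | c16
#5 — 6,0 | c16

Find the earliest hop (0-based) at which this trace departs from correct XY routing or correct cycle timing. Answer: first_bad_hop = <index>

check 1→ d=(1,0) cyc+3: ok
check 2→ d=(1,0) cyc+3: ok
check 3→ d=(1,0) cyc+3: ok
check 4→ d=(1,0) cyc+6: BAD: Δcyc=6≠L

first_bad_hop = 4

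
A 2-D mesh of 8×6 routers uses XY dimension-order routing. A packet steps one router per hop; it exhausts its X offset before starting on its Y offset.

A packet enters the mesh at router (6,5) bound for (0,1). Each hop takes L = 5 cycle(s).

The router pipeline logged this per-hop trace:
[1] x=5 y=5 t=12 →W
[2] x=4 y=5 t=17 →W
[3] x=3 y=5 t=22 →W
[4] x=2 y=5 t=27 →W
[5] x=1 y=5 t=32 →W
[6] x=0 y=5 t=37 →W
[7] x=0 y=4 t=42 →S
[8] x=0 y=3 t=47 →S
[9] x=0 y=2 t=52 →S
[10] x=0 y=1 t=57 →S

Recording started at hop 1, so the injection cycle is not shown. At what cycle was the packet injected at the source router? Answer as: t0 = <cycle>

The first recorded entry is hop 1 at cycle 12.
Therefore t0 = 12 − L = 7.

t0 = 7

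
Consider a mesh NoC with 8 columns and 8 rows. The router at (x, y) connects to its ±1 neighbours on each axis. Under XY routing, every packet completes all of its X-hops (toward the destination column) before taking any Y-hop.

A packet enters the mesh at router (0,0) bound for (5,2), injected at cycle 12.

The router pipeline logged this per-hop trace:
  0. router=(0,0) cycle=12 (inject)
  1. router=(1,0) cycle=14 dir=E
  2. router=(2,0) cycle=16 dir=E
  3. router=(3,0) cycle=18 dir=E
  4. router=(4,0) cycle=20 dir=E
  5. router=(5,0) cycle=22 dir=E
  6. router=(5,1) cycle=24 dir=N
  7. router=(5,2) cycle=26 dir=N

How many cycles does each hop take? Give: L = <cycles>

L = 2

Between hops 0 and 1 the cycle counter advances 14 − 12 = 2.
One hop costs L cycles, so L = 2.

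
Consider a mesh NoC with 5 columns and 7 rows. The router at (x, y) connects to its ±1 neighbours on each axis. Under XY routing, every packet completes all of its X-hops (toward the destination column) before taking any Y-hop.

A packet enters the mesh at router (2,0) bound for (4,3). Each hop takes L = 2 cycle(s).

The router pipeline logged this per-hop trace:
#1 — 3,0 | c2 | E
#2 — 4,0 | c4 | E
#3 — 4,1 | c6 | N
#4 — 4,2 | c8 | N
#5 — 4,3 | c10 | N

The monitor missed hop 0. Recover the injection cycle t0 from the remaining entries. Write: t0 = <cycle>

t0 = 0

At hop 1 the cycle is 2; in general cyc_k = t0 + kL.
So t0 = 2 − 1·2 = 0.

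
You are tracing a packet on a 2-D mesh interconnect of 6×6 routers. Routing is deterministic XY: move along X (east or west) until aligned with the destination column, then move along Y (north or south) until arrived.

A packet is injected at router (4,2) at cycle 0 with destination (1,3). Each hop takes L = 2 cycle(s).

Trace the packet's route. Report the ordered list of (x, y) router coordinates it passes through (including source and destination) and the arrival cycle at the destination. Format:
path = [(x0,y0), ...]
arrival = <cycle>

path = [(4,2), (3,2), (2,2), (1,2), (1,3)]
arrival = 8

hop 0: (4,2) @ cyc 0
hop 1: (3,2) @ cyc 2  [W]
hop 2: (2,2) @ cyc 4  [W]
hop 3: (1,2) @ cyc 6  [W]
hop 4: (1,3) @ cyc 8  [N]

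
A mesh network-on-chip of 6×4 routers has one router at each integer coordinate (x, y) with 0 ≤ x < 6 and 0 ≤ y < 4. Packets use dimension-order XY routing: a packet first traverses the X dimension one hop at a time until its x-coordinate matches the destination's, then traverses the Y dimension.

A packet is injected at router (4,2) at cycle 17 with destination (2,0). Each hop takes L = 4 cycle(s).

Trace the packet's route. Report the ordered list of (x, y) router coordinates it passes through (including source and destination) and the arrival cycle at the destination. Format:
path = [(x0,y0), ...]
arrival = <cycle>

#0 — 4,2 | c17
#1 — 3,2 | c21 | W
#2 — 2,2 | c25 | W
#3 — 2,1 | c29 | S
#4 — 2,0 | c33 | S

path = [(4,2), (3,2), (2,2), (2,1), (2,0)]
arrival = 33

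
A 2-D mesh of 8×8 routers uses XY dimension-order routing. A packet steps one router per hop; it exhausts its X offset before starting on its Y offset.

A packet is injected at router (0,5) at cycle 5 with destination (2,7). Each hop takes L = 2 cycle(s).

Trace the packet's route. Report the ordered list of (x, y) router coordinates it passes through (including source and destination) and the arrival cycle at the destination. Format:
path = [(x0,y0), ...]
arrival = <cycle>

src (0,5)  cyc=5
E→(1,5)  cyc=7
E→(2,5)  cyc=9
N→(2,6)  cyc=11
N→(2,7)  cyc=13

path = [(0,5), (1,5), (2,5), (2,6), (2,7)]
arrival = 13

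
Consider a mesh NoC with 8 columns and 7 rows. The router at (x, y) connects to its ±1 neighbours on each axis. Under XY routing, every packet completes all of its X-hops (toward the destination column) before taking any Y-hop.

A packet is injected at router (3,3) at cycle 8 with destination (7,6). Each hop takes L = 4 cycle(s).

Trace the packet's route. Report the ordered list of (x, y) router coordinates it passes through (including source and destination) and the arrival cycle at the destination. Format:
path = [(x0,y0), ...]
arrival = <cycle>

  0. router=(3,3) cycle=8 (inject)
  1. router=(4,3) cycle=12 dir=E
  2. router=(5,3) cycle=16 dir=E
  3. router=(6,3) cycle=20 dir=E
  4. router=(7,3) cycle=24 dir=E
  5. router=(7,4) cycle=28 dir=N
  6. router=(7,5) cycle=32 dir=N
  7. router=(7,6) cycle=36 dir=N

path = [(3,3), (4,3), (5,3), (6,3), (7,3), (7,4), (7,5), (7,6)]
arrival = 36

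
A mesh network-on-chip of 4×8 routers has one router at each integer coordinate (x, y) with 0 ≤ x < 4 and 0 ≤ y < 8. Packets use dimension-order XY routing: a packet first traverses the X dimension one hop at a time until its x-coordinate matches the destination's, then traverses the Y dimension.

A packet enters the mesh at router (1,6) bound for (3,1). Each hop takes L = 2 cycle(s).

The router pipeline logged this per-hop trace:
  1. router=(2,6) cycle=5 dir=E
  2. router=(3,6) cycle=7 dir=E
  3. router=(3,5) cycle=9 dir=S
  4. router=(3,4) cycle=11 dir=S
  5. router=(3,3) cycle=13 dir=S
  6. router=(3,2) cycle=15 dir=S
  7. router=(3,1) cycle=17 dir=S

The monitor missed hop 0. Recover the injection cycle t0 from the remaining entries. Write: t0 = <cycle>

The first recorded entry is hop 1 at cycle 5.
t0 = cyc[1] − L = 5 − 2 = 3.

t0 = 3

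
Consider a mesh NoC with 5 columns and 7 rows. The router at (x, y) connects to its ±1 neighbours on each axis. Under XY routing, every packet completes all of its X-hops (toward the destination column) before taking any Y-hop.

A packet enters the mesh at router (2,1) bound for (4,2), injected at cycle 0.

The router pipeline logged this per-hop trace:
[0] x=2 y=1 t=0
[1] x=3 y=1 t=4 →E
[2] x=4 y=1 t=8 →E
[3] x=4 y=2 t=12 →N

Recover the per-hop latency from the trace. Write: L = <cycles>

L = 4

cyc[1] − cyc[0] = 4 − 0 = 4.
Each hop adds L, hence L = 4.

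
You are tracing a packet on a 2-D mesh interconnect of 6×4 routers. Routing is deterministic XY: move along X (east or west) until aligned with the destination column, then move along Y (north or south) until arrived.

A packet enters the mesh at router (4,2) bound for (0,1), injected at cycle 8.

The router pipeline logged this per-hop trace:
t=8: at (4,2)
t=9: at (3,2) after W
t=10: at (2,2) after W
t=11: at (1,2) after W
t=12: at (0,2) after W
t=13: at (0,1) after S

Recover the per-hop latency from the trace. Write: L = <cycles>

L = 1

Δcyc across hop 0→1: 9 − 8 = 1.
One hop costs L cycles, so L = 1.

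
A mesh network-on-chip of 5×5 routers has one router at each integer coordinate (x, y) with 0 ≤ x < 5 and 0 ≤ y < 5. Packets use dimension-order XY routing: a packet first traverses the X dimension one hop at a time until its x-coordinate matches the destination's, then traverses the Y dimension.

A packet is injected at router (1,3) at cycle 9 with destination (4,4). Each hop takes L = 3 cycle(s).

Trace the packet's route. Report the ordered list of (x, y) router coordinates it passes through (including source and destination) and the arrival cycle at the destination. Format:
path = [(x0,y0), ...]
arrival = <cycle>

src (1,3)  cyc=9
E→(2,3)  cyc=12
E→(3,3)  cyc=15
E→(4,3)  cyc=18
N→(4,4)  cyc=21

path = [(1,3), (2,3), (3,3), (4,3), (4,4)]
arrival = 21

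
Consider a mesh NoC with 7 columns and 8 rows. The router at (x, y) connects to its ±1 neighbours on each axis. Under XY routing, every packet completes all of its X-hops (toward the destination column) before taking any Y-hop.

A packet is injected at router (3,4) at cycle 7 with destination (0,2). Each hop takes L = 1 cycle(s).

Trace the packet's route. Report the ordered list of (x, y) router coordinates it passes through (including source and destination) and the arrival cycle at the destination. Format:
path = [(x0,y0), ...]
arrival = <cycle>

  0. router=(3,4) cycle=7 (inject)
  1. router=(2,4) cycle=8 dir=W
  2. router=(1,4) cycle=9 dir=W
  3. router=(0,4) cycle=10 dir=W
  4. router=(0,3) cycle=11 dir=S
  5. router=(0,2) cycle=12 dir=S

path = [(3,4), (2,4), (1,4), (0,4), (0,3), (0,2)]
arrival = 12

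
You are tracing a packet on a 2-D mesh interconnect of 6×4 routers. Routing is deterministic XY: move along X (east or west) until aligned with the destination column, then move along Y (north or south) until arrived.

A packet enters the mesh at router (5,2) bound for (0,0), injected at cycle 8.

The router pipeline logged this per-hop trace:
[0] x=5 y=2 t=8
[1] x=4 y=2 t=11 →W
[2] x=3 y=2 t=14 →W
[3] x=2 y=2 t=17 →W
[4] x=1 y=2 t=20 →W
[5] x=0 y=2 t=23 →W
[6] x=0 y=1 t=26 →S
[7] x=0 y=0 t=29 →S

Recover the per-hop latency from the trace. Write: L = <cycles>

L = 3

cyc[1] − cyc[0] = 11 − 8 = 3.
Each hop adds L, hence L = 3.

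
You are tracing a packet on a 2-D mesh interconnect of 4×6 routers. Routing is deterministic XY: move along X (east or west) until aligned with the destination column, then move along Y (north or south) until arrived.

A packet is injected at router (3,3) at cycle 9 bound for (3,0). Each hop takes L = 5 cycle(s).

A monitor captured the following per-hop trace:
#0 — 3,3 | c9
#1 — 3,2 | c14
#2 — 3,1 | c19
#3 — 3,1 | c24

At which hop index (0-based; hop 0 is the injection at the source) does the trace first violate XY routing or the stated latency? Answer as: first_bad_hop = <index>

[1] (+0,-1) / 5c ⇒ ok
[2] (+0,-1) / 5c ⇒ ok
[3] (+0,+0) / 5c ⇒ BAD: non-unit step

first_bad_hop = 3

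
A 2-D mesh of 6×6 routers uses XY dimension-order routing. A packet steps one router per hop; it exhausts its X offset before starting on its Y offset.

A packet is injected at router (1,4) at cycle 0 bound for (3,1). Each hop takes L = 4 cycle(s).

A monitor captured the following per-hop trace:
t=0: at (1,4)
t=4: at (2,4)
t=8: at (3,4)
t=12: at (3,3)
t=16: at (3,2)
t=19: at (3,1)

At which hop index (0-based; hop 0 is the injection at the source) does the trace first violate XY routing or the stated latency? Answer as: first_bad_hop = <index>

  1: Δx=+1 Δy=+0 Δt=4 [ok]
  2: Δx=+1 Δy=+0 Δt=4 [ok]
  3: Δx=+0 Δy=-1 Δt=4 [ok]
  4: Δx=+0 Δy=-1 Δt=4 [ok]
  5: Δx=+0 Δy=-1 Δt=3 [BAD: Δcyc=3≠L]

first_bad_hop = 5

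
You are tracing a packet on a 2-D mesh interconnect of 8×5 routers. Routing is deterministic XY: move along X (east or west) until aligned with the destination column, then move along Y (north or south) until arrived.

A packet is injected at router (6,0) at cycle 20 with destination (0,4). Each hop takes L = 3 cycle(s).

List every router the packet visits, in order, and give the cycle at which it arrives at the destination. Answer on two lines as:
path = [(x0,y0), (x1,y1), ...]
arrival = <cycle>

path = [(6,0), (5,0), (4,0), (3,0), (2,0), (1,0), (0,0), (0,1), (0,2), (0,3), (0,4)]
arrival = 50

src (6,0)  cyc=20
W→(5,0)  cyc=23
W→(4,0)  cyc=26
W→(3,0)  cyc=29
W→(2,0)  cyc=32
W→(1,0)  cyc=35
W→(0,0)  cyc=38
N→(0,1)  cyc=41
N→(0,2)  cyc=44
N→(0,3)  cyc=47
N→(0,4)  cyc=50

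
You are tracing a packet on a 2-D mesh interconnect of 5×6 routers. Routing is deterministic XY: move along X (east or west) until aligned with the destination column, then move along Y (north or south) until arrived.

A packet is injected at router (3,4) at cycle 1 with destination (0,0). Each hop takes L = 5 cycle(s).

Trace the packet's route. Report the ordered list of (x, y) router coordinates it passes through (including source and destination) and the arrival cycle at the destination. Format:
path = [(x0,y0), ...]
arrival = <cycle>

hop 0: (3,4) @ cyc 1
hop 1: (2,4) @ cyc 6  [W]
hop 2: (1,4) @ cyc 11  [W]
hop 3: (0,4) @ cyc 16  [W]
hop 4: (0,3) @ cyc 21  [S]
hop 5: (0,2) @ cyc 26  [S]
hop 6: (0,1) @ cyc 31  [S]
hop 7: (0,0) @ cyc 36  [S]

path = [(3,4), (2,4), (1,4), (0,4), (0,3), (0,2), (0,1), (0,0)]
arrival = 36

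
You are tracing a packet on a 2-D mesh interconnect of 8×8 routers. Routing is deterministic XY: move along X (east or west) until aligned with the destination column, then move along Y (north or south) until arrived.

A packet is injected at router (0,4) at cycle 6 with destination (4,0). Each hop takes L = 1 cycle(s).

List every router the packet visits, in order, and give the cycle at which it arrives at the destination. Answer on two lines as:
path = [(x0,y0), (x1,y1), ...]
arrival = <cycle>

[0] x=0 y=4 t=6
[1] x=1 y=4 t=7 →E
[2] x=2 y=4 t=8 →E
[3] x=3 y=4 t=9 →E
[4] x=4 y=4 t=10 →E
[5] x=4 y=3 t=11 →S
[6] x=4 y=2 t=12 →S
[7] x=4 y=1 t=13 →S
[8] x=4 y=0 t=14 →S

path = [(0,4), (1,4), (2,4), (3,4), (4,4), (4,3), (4,2), (4,1), (4,0)]
arrival = 14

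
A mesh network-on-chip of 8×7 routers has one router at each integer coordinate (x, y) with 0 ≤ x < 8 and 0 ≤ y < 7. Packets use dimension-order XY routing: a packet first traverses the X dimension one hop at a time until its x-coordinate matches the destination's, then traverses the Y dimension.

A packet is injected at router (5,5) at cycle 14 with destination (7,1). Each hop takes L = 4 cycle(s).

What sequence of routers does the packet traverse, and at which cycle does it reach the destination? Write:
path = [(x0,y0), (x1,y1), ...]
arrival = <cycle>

path = [(5,5), (6,5), (7,5), (7,4), (7,3), (7,2), (7,1)]
arrival = 38

src (5,5)  cyc=14
E→(6,5)  cyc=18
E→(7,5)  cyc=22
S→(7,4)  cyc=26
S→(7,3)  cyc=30
S→(7,2)  cyc=34
S→(7,1)  cyc=38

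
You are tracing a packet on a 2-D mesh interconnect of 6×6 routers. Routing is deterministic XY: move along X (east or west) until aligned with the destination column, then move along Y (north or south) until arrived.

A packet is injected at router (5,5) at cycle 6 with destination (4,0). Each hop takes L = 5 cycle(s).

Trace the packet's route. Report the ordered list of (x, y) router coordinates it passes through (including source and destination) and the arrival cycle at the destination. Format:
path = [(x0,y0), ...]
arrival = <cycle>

path = [(5,5), (4,5), (4,4), (4,3), (4,2), (4,1), (4,0)]
arrival = 36

[0] x=5 y=5 t=6
[1] x=4 y=5 t=11 →W
[2] x=4 y=4 t=16 →S
[3] x=4 y=3 t=21 →S
[4] x=4 y=2 t=26 →S
[5] x=4 y=1 t=31 →S
[6] x=4 y=0 t=36 →S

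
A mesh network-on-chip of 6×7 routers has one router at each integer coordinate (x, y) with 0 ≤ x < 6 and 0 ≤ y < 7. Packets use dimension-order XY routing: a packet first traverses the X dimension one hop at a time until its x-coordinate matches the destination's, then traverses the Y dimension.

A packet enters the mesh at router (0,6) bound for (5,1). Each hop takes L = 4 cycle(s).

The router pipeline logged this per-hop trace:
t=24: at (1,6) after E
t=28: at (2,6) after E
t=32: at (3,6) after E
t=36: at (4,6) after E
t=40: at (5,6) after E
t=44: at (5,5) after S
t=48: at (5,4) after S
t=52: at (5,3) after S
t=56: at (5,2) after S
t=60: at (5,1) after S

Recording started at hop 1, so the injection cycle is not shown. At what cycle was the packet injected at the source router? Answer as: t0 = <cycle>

cyc[1] = 24 and cyc[k] = t0 + k·L for every k.
So t0 = 24 − 1·4 = 20.

t0 = 20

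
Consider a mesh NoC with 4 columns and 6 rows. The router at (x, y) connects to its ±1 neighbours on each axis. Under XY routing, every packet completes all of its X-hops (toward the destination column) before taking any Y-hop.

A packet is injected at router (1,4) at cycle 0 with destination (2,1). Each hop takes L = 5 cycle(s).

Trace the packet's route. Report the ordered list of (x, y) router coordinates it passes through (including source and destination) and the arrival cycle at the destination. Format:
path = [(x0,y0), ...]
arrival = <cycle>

path = [(1,4), (2,4), (2,3), (2,2), (2,1)]
arrival = 20

t=0: at (1,4)
t=5: at (2,4) after E
t=10: at (2,3) after S
t=15: at (2,2) after S
t=20: at (2,1) after S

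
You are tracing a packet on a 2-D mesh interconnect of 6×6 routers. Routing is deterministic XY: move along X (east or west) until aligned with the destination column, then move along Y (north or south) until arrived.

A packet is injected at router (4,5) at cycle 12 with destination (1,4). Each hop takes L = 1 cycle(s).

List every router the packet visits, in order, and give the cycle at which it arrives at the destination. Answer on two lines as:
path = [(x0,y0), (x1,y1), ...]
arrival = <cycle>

t=12: at (4,5)
t=13: at (3,5) after W
t=14: at (2,5) after W
t=15: at (1,5) after W
t=16: at (1,4) after S

path = [(4,5), (3,5), (2,5), (1,5), (1,4)]
arrival = 16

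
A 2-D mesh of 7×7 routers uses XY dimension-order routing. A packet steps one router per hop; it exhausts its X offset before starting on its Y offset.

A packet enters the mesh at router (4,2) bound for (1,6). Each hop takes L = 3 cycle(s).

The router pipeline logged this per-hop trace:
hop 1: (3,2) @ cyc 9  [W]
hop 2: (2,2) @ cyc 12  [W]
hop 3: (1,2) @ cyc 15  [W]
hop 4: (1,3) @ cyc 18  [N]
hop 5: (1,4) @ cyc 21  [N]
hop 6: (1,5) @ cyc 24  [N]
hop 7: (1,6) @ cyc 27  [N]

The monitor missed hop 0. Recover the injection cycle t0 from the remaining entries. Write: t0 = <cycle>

At hop 1 the cycle is 9; in general cyc_k = t0 + kL.
t0 = cyc[1] − L = 9 − 3 = 6.

t0 = 6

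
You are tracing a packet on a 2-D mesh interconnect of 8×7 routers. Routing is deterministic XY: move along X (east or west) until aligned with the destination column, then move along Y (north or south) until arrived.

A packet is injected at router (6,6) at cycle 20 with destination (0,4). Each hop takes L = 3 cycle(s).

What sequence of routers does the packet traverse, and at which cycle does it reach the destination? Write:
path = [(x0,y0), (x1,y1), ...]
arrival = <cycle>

hop 0: (6,6) @ cyc 20
hop 1: (5,6) @ cyc 23  [W]
hop 2: (4,6) @ cyc 26  [W]
hop 3: (3,6) @ cyc 29  [W]
hop 4: (2,6) @ cyc 32  [W]
hop 5: (1,6) @ cyc 35  [W]
hop 6: (0,6) @ cyc 38  [W]
hop 7: (0,5) @ cyc 41  [S]
hop 8: (0,4) @ cyc 44  [S]

path = [(6,6), (5,6), (4,6), (3,6), (2,6), (1,6), (0,6), (0,5), (0,4)]
arrival = 44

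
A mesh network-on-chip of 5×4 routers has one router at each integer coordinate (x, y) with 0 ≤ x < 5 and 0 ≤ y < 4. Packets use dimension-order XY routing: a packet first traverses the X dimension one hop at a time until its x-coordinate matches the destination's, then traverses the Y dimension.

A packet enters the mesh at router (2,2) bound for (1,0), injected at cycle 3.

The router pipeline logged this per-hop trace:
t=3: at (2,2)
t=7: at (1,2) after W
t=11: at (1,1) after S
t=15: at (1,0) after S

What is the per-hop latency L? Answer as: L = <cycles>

Δcyc across hop 0→1: 7 − 3 = 4.
One hop costs L cycles, so L = 4.

L = 4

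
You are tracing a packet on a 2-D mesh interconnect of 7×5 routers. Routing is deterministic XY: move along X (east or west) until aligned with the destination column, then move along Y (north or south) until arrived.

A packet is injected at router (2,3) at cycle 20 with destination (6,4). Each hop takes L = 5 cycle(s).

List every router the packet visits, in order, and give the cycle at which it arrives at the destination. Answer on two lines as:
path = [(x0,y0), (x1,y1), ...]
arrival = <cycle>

[0] x=2 y=3 t=20
[1] x=3 y=3 t=25 →E
[2] x=4 y=3 t=30 →E
[3] x=5 y=3 t=35 →E
[4] x=6 y=3 t=40 →E
[5] x=6 y=4 t=45 →N

path = [(2,3), (3,3), (4,3), (5,3), (6,3), (6,4)]
arrival = 45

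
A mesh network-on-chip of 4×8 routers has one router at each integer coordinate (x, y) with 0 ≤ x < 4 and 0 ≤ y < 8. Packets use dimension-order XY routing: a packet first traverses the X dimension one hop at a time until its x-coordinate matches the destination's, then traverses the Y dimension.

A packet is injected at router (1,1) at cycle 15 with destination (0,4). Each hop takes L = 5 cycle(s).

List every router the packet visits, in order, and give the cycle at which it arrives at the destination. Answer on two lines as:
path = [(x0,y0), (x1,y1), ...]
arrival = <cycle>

path = [(1,1), (0,1), (0,2), (0,3), (0,4)]
arrival = 35

  0. router=(1,1) cycle=15 (inject)
  1. router=(0,1) cycle=20 dir=W
  2. router=(0,2) cycle=25 dir=N
  3. router=(0,3) cycle=30 dir=N
  4. router=(0,4) cycle=35 dir=N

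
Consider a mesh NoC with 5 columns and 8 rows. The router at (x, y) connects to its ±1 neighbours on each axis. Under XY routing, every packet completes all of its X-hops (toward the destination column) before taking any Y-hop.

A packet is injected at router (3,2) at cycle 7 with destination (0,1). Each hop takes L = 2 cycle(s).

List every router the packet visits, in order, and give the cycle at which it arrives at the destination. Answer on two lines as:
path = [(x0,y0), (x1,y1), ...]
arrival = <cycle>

hop 0: (3,2) @ cyc 7
hop 1: (2,2) @ cyc 9  [W]
hop 2: (1,2) @ cyc 11  [W]
hop 3: (0,2) @ cyc 13  [W]
hop 4: (0,1) @ cyc 15  [S]

path = [(3,2), (2,2), (1,2), (0,2), (0,1)]
arrival = 15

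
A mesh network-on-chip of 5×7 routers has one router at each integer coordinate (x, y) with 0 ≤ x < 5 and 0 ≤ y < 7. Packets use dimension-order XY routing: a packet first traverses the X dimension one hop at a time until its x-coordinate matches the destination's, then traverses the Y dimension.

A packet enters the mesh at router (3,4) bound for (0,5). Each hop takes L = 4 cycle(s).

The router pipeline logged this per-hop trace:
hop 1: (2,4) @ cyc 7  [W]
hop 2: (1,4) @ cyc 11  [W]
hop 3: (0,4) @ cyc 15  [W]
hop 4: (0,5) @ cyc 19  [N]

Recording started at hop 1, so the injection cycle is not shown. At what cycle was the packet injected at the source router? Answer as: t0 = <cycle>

Hop 1 reached at cycle 7; hop k is at t0 + k·L.
Therefore t0 = 7 − L = 3.

t0 = 3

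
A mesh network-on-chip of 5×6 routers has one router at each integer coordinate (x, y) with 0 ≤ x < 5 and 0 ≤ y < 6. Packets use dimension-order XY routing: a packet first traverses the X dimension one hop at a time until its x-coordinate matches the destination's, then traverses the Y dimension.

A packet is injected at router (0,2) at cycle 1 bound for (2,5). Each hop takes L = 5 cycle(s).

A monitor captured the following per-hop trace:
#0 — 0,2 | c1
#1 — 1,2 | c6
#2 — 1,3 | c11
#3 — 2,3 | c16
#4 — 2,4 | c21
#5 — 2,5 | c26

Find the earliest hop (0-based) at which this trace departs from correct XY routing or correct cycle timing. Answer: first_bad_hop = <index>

check 1→ d=(1,0) cyc+5: ok
check 2→ d=(0,1) cyc+5: BAD: Y-move but x=1≠2

first_bad_hop = 2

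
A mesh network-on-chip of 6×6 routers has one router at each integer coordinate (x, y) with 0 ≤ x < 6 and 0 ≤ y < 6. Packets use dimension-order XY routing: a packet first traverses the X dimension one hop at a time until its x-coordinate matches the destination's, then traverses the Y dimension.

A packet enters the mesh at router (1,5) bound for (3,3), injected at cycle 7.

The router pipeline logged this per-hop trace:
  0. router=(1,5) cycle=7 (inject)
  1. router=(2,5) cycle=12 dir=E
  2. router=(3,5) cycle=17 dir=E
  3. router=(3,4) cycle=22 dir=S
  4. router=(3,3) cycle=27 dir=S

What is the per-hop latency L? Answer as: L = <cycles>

cyc[1] − cyc[0] = 12 − 7 = 5.
One hop costs L cycles, so L = 5.

L = 5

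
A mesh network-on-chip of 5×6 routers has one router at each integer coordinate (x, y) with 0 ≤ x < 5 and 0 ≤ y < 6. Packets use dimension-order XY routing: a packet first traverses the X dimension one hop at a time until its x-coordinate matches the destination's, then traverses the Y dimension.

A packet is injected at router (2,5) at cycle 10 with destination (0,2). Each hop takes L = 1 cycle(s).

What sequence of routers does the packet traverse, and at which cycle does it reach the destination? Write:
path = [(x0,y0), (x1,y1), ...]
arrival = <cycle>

path = [(2,5), (1,5), (0,5), (0,4), (0,3), (0,2)]
arrival = 15

  0. router=(2,5) cycle=10 (inject)
  1. router=(1,5) cycle=11 dir=W
  2. router=(0,5) cycle=12 dir=W
  3. router=(0,4) cycle=13 dir=S
  4. router=(0,3) cycle=14 dir=S
  5. router=(0,2) cycle=15 dir=S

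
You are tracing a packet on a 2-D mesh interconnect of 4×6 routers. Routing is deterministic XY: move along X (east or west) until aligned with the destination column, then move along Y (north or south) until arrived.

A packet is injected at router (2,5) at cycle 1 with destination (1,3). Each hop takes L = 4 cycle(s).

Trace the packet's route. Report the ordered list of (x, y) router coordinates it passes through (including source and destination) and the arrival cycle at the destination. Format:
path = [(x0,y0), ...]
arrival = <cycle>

path = [(2,5), (1,5), (1,4), (1,3)]
arrival = 13

  0. router=(2,5) cycle=1 (inject)
  1. router=(1,5) cycle=5 dir=W
  2. router=(1,4) cycle=9 dir=S
  3. router=(1,3) cycle=13 dir=S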